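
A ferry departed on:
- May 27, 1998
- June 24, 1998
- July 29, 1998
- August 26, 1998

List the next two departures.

These are Wednesdays with 28, 35, 28-day gaps.
Each is the final Wednesday of its month — July 29, 1998 is past the 28th, so '4th Wednesday' doesn't fit.
September 1998 ends with Wednesday September 30, 1998.
Last Wednesday of October 1998: October 28, 1998.

September 30, 1998; October 28, 1998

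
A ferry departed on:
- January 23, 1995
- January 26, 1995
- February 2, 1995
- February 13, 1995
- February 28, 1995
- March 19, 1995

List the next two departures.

Intervals are 3, 7, 11, 15, 19 days — an arithmetic progression with common difference 4.
Next gap: 23 days. March 19, 1995 + 23 days = April 11, 1995.
Next gap: 27 days. April 11, 1995 + 27 days = May 8, 1995.

April 11, 1995; May 8, 1995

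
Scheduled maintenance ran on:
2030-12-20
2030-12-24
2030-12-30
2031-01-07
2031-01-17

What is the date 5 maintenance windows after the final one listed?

Intervals are 4, 6, 8, 10 days — an arithmetic progression with common difference 2.
Next gap: 12 days. 2031-01-17 + 12 days = 2031-01-29.
Next gap: 14 days. 2031-01-29 + 14 days = 2031-02-12.
Next gap: 16 days. 2031-02-12 + 16 days = 2031-02-28.
Next gap: 18 days. 2031-02-28 + 18 days = 2031-03-18.
Next gap: 20 days. 2031-03-18 + 20 days = 2031-04-07.

2031-04-07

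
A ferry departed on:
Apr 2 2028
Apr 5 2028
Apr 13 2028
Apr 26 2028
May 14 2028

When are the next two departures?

Gaps: 3, 8, 13, 18 days — each gap is 5 larger than the previous one.
Next gap: 23 days. May 14 2028 + 23 days = Jun 6 2028.
Next gap: 28 days. Jun 6 2028 + 28 days = Jul 4 2028.

Jun 6 2028, Jul 4 2028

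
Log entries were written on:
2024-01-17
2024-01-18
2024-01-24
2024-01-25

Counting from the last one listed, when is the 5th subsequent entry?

2024-02-14

Every event lands on a Wednesday or Thursday (gaps cycle 1, 6, 1).
So the schedule is: every Wednesday and Thursday.
The following Wednesday is 2024-01-31.
The following Thursday is 2024-02-01.
The following Wednesday is 2024-02-07.
Next Thursday: 2024-02-08.
Next Wednesday: 2024-02-14.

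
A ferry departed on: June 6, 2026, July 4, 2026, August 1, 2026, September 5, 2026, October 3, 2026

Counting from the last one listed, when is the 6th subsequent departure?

Gaps: 28, 28, 35, 28 days — a mix of 28 and 35. Every date is a Saturday.
Each is the 1st Saturday of its month.
November 2026 — 1st Saturday is November 7, 2026.
1st Saturday of December 2026: December 5, 2026.
January 2027 — 1st Saturday is January 2, 2027.
1st Saturday of February 2027: February 6, 2027.
1st Saturday of March 2027: March 6, 2027.
1st Saturday of April 2027: April 3, 2027.

April 3, 2027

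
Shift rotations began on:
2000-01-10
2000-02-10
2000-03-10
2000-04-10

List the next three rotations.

The day-of-month is always 10 (31, 29, 31 days between events).
So this recurs on the 10th of each month.
Next: May 2000 → 2000-05-10.
Next: June 2000 → 2000-06-10.
July 2000: 2000-07-10.

2000-05-10, 2000-06-10, 2000-07-10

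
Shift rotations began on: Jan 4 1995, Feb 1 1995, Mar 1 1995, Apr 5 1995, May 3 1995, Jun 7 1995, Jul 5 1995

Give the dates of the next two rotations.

All dates are Wednesdays, 28, 28, 35, 28, 35, 28 days apart.
Specifically, the 1st Wednesday of each month.
August 1995 — 1st Wednesday is Aug 2 1995.
September 1995 — 1st Wednesday is Sep 6 1995.

Aug 2 1995, Sep 6 1995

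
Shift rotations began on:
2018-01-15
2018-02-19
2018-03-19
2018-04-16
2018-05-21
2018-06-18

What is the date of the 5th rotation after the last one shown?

These are Mondays at 28- or 35-day spacing (35, 28, 28, 35, 28).
The pattern: 3rd Monday of the month.
3rd Monday of July 2018: 2018-07-16.
August 2018 — 3rd Monday is 2018-08-20.
September 2018 — 3rd Monday is 2018-09-17.
3rd Monday of October 2018: 2018-10-15.
November 2018 — 3rd Monday is 2018-11-19.

2018-11-19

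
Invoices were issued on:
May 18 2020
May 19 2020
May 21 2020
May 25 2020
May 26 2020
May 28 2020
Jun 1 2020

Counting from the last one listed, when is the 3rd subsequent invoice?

Gaps: 1, 2, 4, 1, 2, 4 days — not constant, but cyclic with period 3.
The events fall on every Monday, Tuesday and Thursday.
The following Tuesday is Jun 2 2020.
Next Thursday: Jun 4 2020.
Next Monday: Jun 8 2020.

Jun 8 2020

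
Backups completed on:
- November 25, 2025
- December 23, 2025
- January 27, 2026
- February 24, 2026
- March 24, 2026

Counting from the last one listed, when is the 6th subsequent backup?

Gaps: 28, 35, 28, 28 days — a mix of 28 and 35. Every date is a Tuesday.
Each is the 4th Tuesday of its month.
4th Tuesday of April 2026: April 28, 2026.
May 2026 — 4th Tuesday is May 26, 2026.
4th Tuesday of June 2026: June 23, 2026.
4th Tuesday of July 2026: July 28, 2026.
August 2026 — 4th Tuesday is August 25, 2026.
September 2026 — 4th Tuesday is September 22, 2026.

September 22, 2026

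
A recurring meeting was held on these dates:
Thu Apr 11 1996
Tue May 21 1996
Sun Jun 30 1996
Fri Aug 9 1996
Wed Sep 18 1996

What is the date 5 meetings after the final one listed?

Sun Apr 6 1997

Gaps between consecutive events: 40, 40, 40, 40 days — a constant 40-day interval.
Wed Sep 18 1996 + 40 days = Mon Oct 28 1996.
Mon Oct 28 1996 + 40 days = Sat Dec 7 1996.
Sat Dec 7 1996 + 40 days = Thu Jan 16 1997.
Thu Jan 16 1997 + 40 days = Tue Feb 25 1997.
Tue Feb 25 1997 + 40 days = Sun Apr 6 1997.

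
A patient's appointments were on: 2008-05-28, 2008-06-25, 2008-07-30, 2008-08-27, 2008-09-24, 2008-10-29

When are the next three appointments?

Every date is a Wednesday; gaps 28, 35, 28, 28, 35 days.
Each is the last Wednesday of its month (at least one falls on the 29th or later, ruling out '4th Wednesday').
Last Wednesday of November 2008: 2008-11-26.
December 2008 ends with Wednesday 2008-12-31.
Last Wednesday of January 2009: 2009-01-28.

2008-11-26, 2008-12-31, 2009-01-28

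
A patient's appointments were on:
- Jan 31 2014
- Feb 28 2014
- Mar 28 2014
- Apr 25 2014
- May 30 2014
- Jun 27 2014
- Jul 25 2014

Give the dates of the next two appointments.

All Fridays; the gaps (28, 28, 28, 35, 28, 28) vary with month length.
This is the last Friday of each month.
Last Friday of August 2014: Aug 29 2014.
Last Friday of September 2014: Sep 26 2014.

Aug 29 2014, Sep 26 2014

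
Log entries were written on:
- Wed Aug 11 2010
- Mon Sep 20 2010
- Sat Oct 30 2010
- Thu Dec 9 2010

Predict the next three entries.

Every event comes 40 days after the last (40, 40, 40).
Thu Dec 9 2010 + 40 days = Tue Jan 18 2011.
Tue Jan 18 2011 + 40 days = Sun Feb 27 2011.
Sun Feb 27 2011 + 40 days = Fri Apr 8 2011.

Tue Jan 18 2011, Sun Feb 27 2011, Fri Apr 8 2011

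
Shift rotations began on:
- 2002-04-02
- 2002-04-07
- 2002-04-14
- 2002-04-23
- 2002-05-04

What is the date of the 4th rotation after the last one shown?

The spacing grows by 2 each time: 5, 7, 9, 11 days.
Next gap: 13 days. 2002-05-04 + 13 days = 2002-05-17.
Next gap: 15 days. 2002-05-17 + 15 days = 2002-06-01.
Next gap: 17 days. 2002-06-01 + 17 days = 2002-06-18.
Next gap: 19 days. 2002-06-18 + 19 days = 2002-07-07.

2002-07-07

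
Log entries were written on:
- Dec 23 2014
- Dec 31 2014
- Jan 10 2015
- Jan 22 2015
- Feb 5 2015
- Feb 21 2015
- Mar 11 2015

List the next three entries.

The spacing grows by 2 each time: 8, 10, 12, 14, 16, 18 days.
Next gap: 20 days. Mar 11 2015 + 20 days = Mar 31 2015.
Next gap: 22 days. Mar 31 2015 + 22 days = Apr 22 2015.
Next gap: 24 days. Apr 22 2015 + 24 days = May 16 2015.

Mar 31 2015, Apr 22 2015, May 16 2015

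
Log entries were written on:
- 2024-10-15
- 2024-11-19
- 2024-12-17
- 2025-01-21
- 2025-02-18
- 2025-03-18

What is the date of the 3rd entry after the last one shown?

All dates are Tuesdays, 35, 28, 35, 28, 28 days apart.
Specifically, the 3rd Tuesday of each month.
3rd Tuesday of April 2025: 2025-04-15.
May 2025 — 3rd Tuesday is 2025-05-20.
June 2025 — 3rd Tuesday is 2025-06-17.

2025-06-17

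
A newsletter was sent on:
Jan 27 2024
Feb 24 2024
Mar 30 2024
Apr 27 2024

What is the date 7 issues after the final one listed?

Every date is a Saturday; gaps 28, 35, 28 days.
Each is the last Saturday of its month (at least one falls on the 29th or later, ruling out '4th Saturday').
Last Saturday of May 2024: May 25 2024.
June 2024 ends with Saturday Jun 29 2024.
Last Saturday of July 2024: Jul 27 2024.
Last Saturday of August 2024: Aug 31 2024.
Last Saturday of September 2024: Sep 28 2024.
October 2024 ends with Saturday Oct 26 2024.
Last Saturday of November 2024: Nov 30 2024.

Nov 30 2024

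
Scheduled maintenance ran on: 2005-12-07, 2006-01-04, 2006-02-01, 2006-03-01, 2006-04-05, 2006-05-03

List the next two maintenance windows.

2006-06-07, 2006-07-05

These are Wednesdays at 28- or 35-day spacing (28, 28, 28, 35, 28).
The pattern: 1st Wednesday of the month.
1st Wednesday of June 2006: 2006-06-07.
July 2006 — 1st Wednesday is 2006-07-05.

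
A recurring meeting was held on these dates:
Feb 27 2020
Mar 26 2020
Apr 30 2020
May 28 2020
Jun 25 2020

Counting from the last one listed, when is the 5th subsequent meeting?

All Thursdays; the gaps (28, 35, 28, 28) vary with month length.
This is the last Thursday of each month.
Last Thursday of July 2020: Jul 30 2020.
Last Thursday of August 2020: Aug 27 2020.
Last Thursday of September 2020: Sep 24 2020.
October 2020 ends with Thursday Oct 29 2020.
Last Thursday of November 2020: Nov 26 2020.

Nov 26 2020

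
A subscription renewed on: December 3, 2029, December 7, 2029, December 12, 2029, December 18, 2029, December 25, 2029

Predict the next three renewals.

January 2, 2030; January 11, 2030; January 21, 2030

Intervals are 4, 5, 6, 7 days — an arithmetic progression with common difference 1.
Next gap: 8 days. December 25, 2029 + 8 days = January 2, 2030.
Next gap: 9 days. January 2, 2030 + 9 days = January 11, 2030.
Next gap: 10 days. January 11, 2030 + 10 days = January 21, 2030.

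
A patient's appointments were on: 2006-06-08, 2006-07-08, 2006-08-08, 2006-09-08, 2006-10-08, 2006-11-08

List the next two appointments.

Gaps: 30, 31, 31, 30, 31 days — not constant. Every event is on the 8th of the month.
Pattern: the 8th of each month.
December 2006: 2006-12-08.
January 2007: 2007-01-08.

2006-12-08, 2007-01-08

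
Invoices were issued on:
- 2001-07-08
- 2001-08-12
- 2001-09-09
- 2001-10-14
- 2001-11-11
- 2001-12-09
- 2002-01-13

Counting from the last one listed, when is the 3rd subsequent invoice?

Gaps: 35, 28, 35, 28, 28, 35 days — a mix of 28 and 35. Every date is a Sunday.
Each is the 2nd Sunday of its month.
February 2002 — 2nd Sunday is 2002-02-10.
March 2002 — 2nd Sunday is 2002-03-10.
2nd Sunday of April 2002: 2002-04-14.

2002-04-14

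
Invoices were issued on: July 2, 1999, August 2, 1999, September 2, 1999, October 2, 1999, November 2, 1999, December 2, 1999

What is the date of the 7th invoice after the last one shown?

The day-of-month is always 2 (31, 31, 30, 31, 30 days between events).
So this recurs on the 2nd of each month.
January 2000: January 2, 2000.
Next: February 2000 → February 2, 2000.
March 2000: March 2, 2000.
Next: April 2000 → April 2, 2000.
Next: May 2000 → May 2, 2000.
June 2000: June 2, 2000.
Next: July 2000 → July 2, 2000.

July 2, 2000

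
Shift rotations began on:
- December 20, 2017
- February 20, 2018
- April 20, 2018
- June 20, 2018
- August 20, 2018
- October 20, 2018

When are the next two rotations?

The day-of-month is always 20 (62, 59, 61, 61, 61 days between events).
So this recurs on the 20th of every 2 months.
Next: December 2018 → December 20, 2018.
Next: February 2019 → February 20, 2019.

December 20, 2018; February 20, 2019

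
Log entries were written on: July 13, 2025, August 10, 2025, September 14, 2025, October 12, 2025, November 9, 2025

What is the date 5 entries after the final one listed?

These are Sundays at 28- or 35-day spacing (28, 35, 28, 28).
The pattern: 2nd Sunday of the month.
December 2025 — 2nd Sunday is December 14, 2025.
2nd Sunday of January 2026: January 11, 2026.
February 2026 — 2nd Sunday is February 8, 2026.
March 2026 — 2nd Sunday is March 8, 2026.
2nd Sunday of April 2026: April 12, 2026.

April 12, 2026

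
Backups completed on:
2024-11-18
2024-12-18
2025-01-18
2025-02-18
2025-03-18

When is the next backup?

2025-04-18

Each date is the 18th; the gaps (30, 31, 31, 28) track the month lengths.
The rule is the 18th of each month.
Next: April 2025 → 2025-04-18.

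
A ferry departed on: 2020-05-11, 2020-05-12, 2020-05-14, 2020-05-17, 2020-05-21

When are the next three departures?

2020-05-26, 2020-06-01, 2020-06-08

Intervals are 1, 2, 3, 4 days — an arithmetic progression with common difference 1.
Next gap: 5 days. 2020-05-21 + 5 days = 2020-05-26.
Next gap: 6 days. 2020-05-26 + 6 days = 2020-06-01.
Next gap: 7 days. 2020-06-01 + 7 days = 2020-06-08.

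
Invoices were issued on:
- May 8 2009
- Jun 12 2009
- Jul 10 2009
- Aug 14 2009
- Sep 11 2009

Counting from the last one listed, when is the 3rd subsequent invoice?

All dates are Fridays, 35, 28, 35, 28 days apart.
Specifically, the 2nd Friday of each month.
2nd Friday of October 2009: Oct 9 2009.
2nd Friday of November 2009: Nov 13 2009.
December 2009 — 2nd Friday is Dec 11 2009.

Dec 11 2009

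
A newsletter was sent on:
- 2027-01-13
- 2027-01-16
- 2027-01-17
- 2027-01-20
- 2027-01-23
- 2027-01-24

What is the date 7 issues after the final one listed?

2027-02-10

Gaps: 3, 1, 3, 3, 1 days — not constant, but cyclic with period 3.
The events fall on every Wednesday, Saturday and Sunday.
The following Wednesday is 2027-01-27.
The following Saturday is 2027-01-30.
The following Sunday is 2027-01-31.
Next Wednesday: 2027-02-03.
Next Saturday: 2027-02-06.
Next Sunday: 2027-02-07.
The following Wednesday is 2027-02-10.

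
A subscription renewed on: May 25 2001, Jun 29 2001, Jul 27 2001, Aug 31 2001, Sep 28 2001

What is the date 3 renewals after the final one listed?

Dec 28 2001

Every date is a Friday; gaps 35, 28, 35, 28 days.
Each is the last Friday of its month (at least one falls on the 29th or later, ruling out '4th Friday').
Last Friday of October 2001: Oct 26 2001.
November 2001 ends with Friday Nov 30 2001.
December 2001 ends with Friday Dec 28 2001.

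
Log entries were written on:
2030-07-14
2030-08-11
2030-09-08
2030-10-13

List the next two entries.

2030-11-10, 2030-12-08

Gaps: 28, 28, 35 days — a mix of 28 and 35. Every date is a Sunday.
Each is the 2nd Sunday of its month.
November 2030 — 2nd Sunday is 2030-11-10.
2nd Sunday of December 2030: 2030-12-08.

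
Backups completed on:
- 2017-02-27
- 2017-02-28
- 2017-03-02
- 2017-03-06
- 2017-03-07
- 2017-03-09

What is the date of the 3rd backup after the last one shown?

2017-03-16

Every event lands on a Monday or Tuesday or Thursday (gaps cycle 1, 2, 4, 1, 2).
So the schedule is: every Monday, Tuesday and Thursday.
Next Monday: 2017-03-13.
Next Tuesday: 2017-03-14.
Next Thursday: 2017-03-16.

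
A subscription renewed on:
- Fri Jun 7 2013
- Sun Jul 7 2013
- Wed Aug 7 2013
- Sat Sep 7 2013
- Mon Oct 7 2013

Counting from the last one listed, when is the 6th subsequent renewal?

Each date is the 7th; the gaps (30, 31, 31, 30) track the month lengths.
The rule is the 7th of each month.
November 2013: Thu Nov 7 2013.
December 2013: Sat Dec 7 2013.
January 2014: Tue Jan 7 2014.
February 2014: Fri Feb 7 2014.
March 2014: Fri Mar 7 2014.
Next: April 2014 → Mon Apr 7 2014.

Mon Apr 7 2014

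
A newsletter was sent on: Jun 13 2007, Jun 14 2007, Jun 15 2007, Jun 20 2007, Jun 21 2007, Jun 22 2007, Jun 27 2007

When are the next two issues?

Gaps: 1, 1, 5, 1, 1, 5 days — not constant, but cyclic with period 3.
The events fall on every Wednesday, Thursday and Friday.
Next Thursday: Jun 28 2007.
The following Friday is Jun 29 2007.

Jun 28 2007, Jun 29 2007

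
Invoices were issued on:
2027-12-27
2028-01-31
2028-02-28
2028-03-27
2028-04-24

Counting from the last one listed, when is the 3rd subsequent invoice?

Every date is a Monday; gaps 35, 28, 28, 28 days.
Each is the last Monday of its month (at least one falls on the 29th or later, ruling out '4th Monday').
May 2028 ends with Monday 2028-05-29.
Last Monday of June 2028: 2028-06-26.
July 2028 ends with Monday 2028-07-31.

2028-07-31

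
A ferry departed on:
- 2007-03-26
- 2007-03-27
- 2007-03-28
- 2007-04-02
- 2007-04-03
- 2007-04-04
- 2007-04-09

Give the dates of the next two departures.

Every event lands on a Monday or Tuesday or Wednesday (gaps cycle 1, 1, 5, 1, 1, 5).
So the schedule is: every Monday, Tuesday and Wednesday.
The following Tuesday is 2007-04-10.
Next Wednesday: 2007-04-11.

2007-04-10, 2007-04-11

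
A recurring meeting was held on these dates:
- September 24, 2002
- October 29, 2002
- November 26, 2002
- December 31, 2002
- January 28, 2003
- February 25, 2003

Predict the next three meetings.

Every date is a Tuesday; gaps 35, 28, 35, 28, 28 days.
Each is the last Tuesday of its month (at least one falls on the 29th or later, ruling out '4th Tuesday').
March 2003 ends with Tuesday March 25, 2003.
Last Tuesday of April 2003: April 29, 2003.
May 2003 ends with Tuesday May 27, 2003.

March 25, 2003; April 29, 2003; May 27, 2003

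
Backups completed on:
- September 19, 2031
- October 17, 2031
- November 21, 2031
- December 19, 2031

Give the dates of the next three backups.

January 16, 2032; February 20, 2032; March 19, 2032

Gaps: 28, 35, 28 days — a mix of 28 and 35. Every date is a Friday.
Each is the 3rd Friday of its month.
3rd Friday of January 2032: January 16, 2032.
3rd Friday of February 2032: February 20, 2032.
March 2032 — 3rd Friday is March 19, 2032.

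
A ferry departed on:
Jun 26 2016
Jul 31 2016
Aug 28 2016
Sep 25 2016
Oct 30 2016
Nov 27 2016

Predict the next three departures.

All Sundays; the gaps (35, 28, 28, 35, 28) vary with month length.
This is the last Sunday of each month.
December 2016 ends with Sunday Dec 25 2016.
January 2017 ends with Sunday Jan 29 2017.
February 2017 ends with Sunday Feb 26 2017.

Dec 25 2016, Jan 29 2017, Feb 26 2017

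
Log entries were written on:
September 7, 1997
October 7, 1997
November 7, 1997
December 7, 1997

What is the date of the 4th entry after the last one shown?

April 7, 1998

The day-of-month is always 7 (30, 31, 30 days between events).
So this recurs on the 7th of each month.
January 1998: January 7, 1998.
Next: February 1998 → February 7, 1998.
March 1998: March 7, 1998.
April 1998: April 7, 1998.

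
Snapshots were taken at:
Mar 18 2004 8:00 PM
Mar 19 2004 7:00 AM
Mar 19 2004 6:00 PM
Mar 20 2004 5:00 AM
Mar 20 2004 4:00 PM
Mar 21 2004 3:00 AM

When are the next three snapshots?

The interval is a steady 11 hours (11, 11, 11, 11, 11).
Mar 21 2004 3:00 AM + 11 h = Mar 21 2004 2:00 PM.
Mar 21 2004 2:00 PM + 11 h = Mar 22 2004 1:00 AM.
Mar 22 2004 1:00 AM + 11 h = Mar 22 2004 12:00 PM.

Mar 21 2004 2:00 PM, Mar 22 2004 1:00 AM, Mar 22 2004 12:00 PM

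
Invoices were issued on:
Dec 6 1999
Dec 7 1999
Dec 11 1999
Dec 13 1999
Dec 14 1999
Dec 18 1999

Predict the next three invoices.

Dec 20 1999, Dec 21 1999, Dec 25 1999

The gap pattern 1, 4, 2, 1, 4 repeats every 3 events.
These are the Mondays, Tuesdays and Saturdays of each week.
The following Monday is Dec 20 1999.
The following Tuesday is Dec 21 1999.
The following Saturday is Dec 25 1999.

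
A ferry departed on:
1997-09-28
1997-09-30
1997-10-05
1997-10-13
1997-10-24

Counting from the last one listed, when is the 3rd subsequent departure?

Intervals are 2, 5, 8, 11 days — an arithmetic progression with common difference 3.
Next gap: 14 days. 1997-10-24 + 14 days = 1997-11-07.
Next gap: 17 days. 1997-11-07 + 17 days = 1997-11-24.
Next gap: 20 days. 1997-11-24 + 20 days = 1997-12-14.

1997-12-14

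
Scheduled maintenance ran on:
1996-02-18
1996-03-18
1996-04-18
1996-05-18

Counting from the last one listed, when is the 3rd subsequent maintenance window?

Each date is the 18th; the gaps (29, 31, 30) track the month lengths.
The rule is the 18th of each month.
Next: June 1996 → 1996-06-18.
July 1996: 1996-07-18.
August 1996: 1996-08-18.

1996-08-18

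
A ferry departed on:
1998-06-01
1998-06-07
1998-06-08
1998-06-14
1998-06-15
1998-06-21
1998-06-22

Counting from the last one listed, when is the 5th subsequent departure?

1998-07-12

Every event lands on a Monday or Sunday (gaps cycle 6, 1, 6, 1, 6, 1).
So the schedule is: every Monday and Sunday.
The following Sunday is 1998-06-28.
Next Monday: 1998-06-29.
Next Sunday: 1998-07-05.
Next Monday: 1998-07-06.
The following Sunday is 1998-07-12.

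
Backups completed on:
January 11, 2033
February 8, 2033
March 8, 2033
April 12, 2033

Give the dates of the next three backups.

May 10, 2033; June 14, 2033; July 12, 2033

Gaps: 28, 28, 35 days — a mix of 28 and 35. Every date is a Tuesday.
Each is the 2nd Tuesday of its month.
May 2033 — 2nd Tuesday is May 10, 2033.
June 2033 — 2nd Tuesday is June 14, 2033.
2nd Tuesday of July 2033: July 12, 2033.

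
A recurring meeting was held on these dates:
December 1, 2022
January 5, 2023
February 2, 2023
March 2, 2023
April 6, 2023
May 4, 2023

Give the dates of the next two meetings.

These are Thursdays at 28- or 35-day spacing (35, 28, 28, 35, 28).
The pattern: 1st Thursday of the month.
June 2023 — 1st Thursday is June 1, 2023.
1st Thursday of July 2023: July 6, 2023.

June 1, 2023; July 6, 2023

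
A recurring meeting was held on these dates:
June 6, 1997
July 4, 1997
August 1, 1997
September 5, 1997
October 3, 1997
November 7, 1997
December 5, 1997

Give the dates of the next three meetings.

Gaps: 28, 28, 35, 28, 35, 28 days — a mix of 28 and 35. Every date is a Friday.
Each is the 1st Friday of its month.
1st Friday of January 1998: January 2, 1998.
February 1998 — 1st Friday is February 6, 1998.
1st Friday of March 1998: March 6, 1998.

January 2, 1998; February 6, 1998; March 6, 1998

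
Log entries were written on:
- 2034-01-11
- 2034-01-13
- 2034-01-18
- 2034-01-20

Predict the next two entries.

2034-01-25, 2034-01-27

The gap pattern 2, 5, 2 repeats every 2 events.
These are the Wednesdays and Fridays of each week.
The following Wednesday is 2034-01-25.
The following Friday is 2034-01-27.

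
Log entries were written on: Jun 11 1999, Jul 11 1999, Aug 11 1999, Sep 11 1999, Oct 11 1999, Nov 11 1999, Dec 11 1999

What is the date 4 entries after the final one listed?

Apr 11 2000

Each date is the 11th; the gaps (30, 31, 31, 30, 31, 30) track the month lengths.
The rule is the 11th of each month.
Next: January 2000 → Jan 11 2000.
February 2000: Feb 11 2000.
Next: March 2000 → Mar 11 2000.
April 2000: Apr 11 2000.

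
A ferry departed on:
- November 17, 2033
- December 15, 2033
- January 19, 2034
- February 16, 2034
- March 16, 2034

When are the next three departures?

April 20, 2034; May 18, 2034; June 15, 2034

All dates are Thursdays, 28, 35, 28, 28 days apart.
Specifically, the 3rd Thursday of each month.
April 2034 — 3rd Thursday is April 20, 2034.
3rd Thursday of May 2034: May 18, 2034.
June 2034 — 3rd Thursday is June 15, 2034.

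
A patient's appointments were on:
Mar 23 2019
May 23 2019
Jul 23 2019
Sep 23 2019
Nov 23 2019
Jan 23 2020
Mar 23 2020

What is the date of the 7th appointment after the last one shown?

Each date is the 23rd; the gaps (61, 61, 62, 61, 61, 60) track the month lengths.
The rule is the 23rd of every 2 months.
May 2020: May 23 2020.
July 2020: Jul 23 2020.
Next: September 2020 → Sep 23 2020.
November 2020: Nov 23 2020.
January 2021: Jan 23 2021.
Next: March 2021 → Mar 23 2021.
Next: May 2021 → May 23 2021.

May 23 2021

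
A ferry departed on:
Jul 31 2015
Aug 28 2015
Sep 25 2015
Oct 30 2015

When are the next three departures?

Nov 27 2015, Dec 25 2015, Jan 29 2016

These are Fridays with 28, 28, 35-day gaps.
Each is the final Friday of its month — Jul 31 2015 is past the 28th, so '4th Friday' doesn't fit.
Last Friday of November 2015: Nov 27 2015.
Last Friday of December 2015: Dec 25 2015.
January 2016 ends with Friday Jan 29 2016.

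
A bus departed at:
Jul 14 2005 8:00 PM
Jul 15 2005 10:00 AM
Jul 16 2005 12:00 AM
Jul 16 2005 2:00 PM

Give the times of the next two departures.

Jul 17 2005 4:00 AM, Jul 17 2005 6:00 PM

The interval is a steady 14 hours (14, 14, 14).
Jul 16 2005 2:00 PM + 14 h = Jul 17 2005 4:00 AM.
Jul 17 2005 4:00 AM + 14 h = Jul 17 2005 6:00 PM.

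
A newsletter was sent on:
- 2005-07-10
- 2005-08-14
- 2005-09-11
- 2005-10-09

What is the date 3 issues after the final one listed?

These are Sundays at 28- or 35-day spacing (35, 28, 28).
The pattern: 2nd Sunday of the month.
2nd Sunday of November 2005: 2005-11-13.
December 2005 — 2nd Sunday is 2005-12-11.
January 2006 — 2nd Sunday is 2006-01-08.

2006-01-08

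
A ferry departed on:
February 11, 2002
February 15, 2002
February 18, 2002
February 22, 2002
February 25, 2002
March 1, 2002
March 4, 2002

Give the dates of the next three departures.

March 8, 2002; March 11, 2002; March 15, 2002

The gap pattern 4, 3, 4, 3, 4, 3 repeats every 2 events.
These are the Mondays and Fridays of each week.
The following Friday is March 8, 2002.
The following Monday is March 11, 2002.
Next Friday: March 15, 2002.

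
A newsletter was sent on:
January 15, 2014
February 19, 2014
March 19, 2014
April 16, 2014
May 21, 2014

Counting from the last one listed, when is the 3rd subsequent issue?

August 20, 2014

These are Wednesdays at 28- or 35-day spacing (35, 28, 28, 35).
The pattern: 3rd Wednesday of the month.
June 2014 — 3rd Wednesday is June 18, 2014.
July 2014 — 3rd Wednesday is July 16, 2014.
August 2014 — 3rd Wednesday is August 20, 2014.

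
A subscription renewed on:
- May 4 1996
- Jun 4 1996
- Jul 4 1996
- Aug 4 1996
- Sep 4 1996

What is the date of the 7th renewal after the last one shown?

Apr 4 1997

Each date is the 4th; the gaps (31, 30, 31, 31) track the month lengths.
The rule is the 4th of each month.
October 1996: Oct 4 1996.
November 1996: Nov 4 1996.
Next: December 1996 → Dec 4 1996.
January 1997: Jan 4 1997.
Next: February 1997 → Feb 4 1997.
March 1997: Mar 4 1997.
April 1997: Apr 4 1997.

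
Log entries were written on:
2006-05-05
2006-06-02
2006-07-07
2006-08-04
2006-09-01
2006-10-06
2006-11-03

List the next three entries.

These are Fridays at 28- or 35-day spacing (28, 35, 28, 28, 35, 28).
The pattern: 1st Friday of the month.
1st Friday of December 2006: 2006-12-01.
January 2007 — 1st Friday is 2007-01-05.
1st Friday of February 2007: 2007-02-02.

2006-12-01, 2007-01-05, 2007-02-02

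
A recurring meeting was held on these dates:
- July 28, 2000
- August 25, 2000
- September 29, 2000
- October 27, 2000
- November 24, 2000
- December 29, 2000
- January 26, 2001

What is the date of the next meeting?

February 23, 2001

Every date is a Friday; gaps 28, 35, 28, 28, 35, 28 days.
Each is the last Friday of its month (at least one falls on the 29th or later, ruling out '4th Friday').
Last Friday of February 2001: February 23, 2001.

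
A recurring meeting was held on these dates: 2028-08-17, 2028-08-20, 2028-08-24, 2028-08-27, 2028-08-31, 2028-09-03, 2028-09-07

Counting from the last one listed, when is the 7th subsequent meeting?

2028-10-01

The gap pattern 3, 4, 3, 4, 3, 4 repeats every 2 events.
These are the Thursdays and Sundays of each week.
The following Sunday is 2028-09-10.
The following Thursday is 2028-09-14.
The following Sunday is 2028-09-17.
The following Thursday is 2028-09-21.
The following Sunday is 2028-09-24.
Next Thursday: 2028-09-28.
Next Sunday: 2028-10-01.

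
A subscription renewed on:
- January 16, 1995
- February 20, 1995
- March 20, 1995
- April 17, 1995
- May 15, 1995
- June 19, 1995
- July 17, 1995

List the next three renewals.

These are Mondays at 28- or 35-day spacing (35, 28, 28, 28, 35, 28).
The pattern: 3rd Monday of the month.
August 1995 — 3rd Monday is August 21, 1995.
September 1995 — 3rd Monday is September 18, 1995.
3rd Monday of October 1995: October 16, 1995.

August 21, 1995; September 18, 1995; October 16, 1995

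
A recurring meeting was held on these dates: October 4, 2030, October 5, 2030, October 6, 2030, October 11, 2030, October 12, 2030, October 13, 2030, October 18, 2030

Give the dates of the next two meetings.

October 19, 2030; October 20, 2030

The gap pattern 1, 1, 5, 1, 1, 5 repeats every 3 events.
These are the Fridays, Saturdays and Sundays of each week.
Next Saturday: October 19, 2030.
Next Sunday: October 20, 2030.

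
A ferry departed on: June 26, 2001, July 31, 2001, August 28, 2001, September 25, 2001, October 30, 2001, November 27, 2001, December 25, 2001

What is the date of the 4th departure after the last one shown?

April 30, 2002

Every date is a Tuesday; gaps 35, 28, 28, 35, 28, 28 days.
Each is the last Tuesday of its month (at least one falls on the 29th or later, ruling out '4th Tuesday').
January 2002 ends with Tuesday January 29, 2002.
Last Tuesday of February 2002: February 26, 2002.
March 2002 ends with Tuesday March 26, 2002.
April 2002 ends with Tuesday April 30, 2002.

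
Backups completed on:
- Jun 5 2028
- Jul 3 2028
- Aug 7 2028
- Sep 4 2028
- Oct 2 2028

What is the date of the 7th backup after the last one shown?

These are Mondays at 28- or 35-day spacing (28, 35, 28, 28).
The pattern: 1st Monday of the month.
1st Monday of November 2028: Nov 6 2028.
December 2028 — 1st Monday is Dec 4 2028.
1st Monday of January 2029: Jan 1 2029.
1st Monday of February 2029: Feb 5 2029.
March 2029 — 1st Monday is Mar 5 2029.
1st Monday of April 2029: Apr 2 2029.
1st Monday of May 2029: May 7 2029.

May 7 2029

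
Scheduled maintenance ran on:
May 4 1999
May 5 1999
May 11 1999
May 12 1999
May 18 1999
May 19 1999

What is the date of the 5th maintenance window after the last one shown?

Jun 8 1999

Every event lands on a Tuesday or Wednesday (gaps cycle 1, 6, 1, 6, 1).
So the schedule is: every Tuesday and Wednesday.
Next Tuesday: May 25 1999.
The following Wednesday is May 26 1999.
Next Tuesday: Jun 1 1999.
The following Wednesday is Jun 2 1999.
Next Tuesday: Jun 8 1999.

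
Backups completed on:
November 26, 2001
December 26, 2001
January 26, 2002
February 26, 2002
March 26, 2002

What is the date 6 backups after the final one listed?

September 26, 2002

Each date is the 26th; the gaps (30, 31, 31, 28) track the month lengths.
The rule is the 26th of each month.
April 2002: April 26, 2002.
May 2002: May 26, 2002.
June 2002: June 26, 2002.
Next: July 2002 → July 26, 2002.
Next: August 2002 → August 26, 2002.
September 2002: September 26, 2002.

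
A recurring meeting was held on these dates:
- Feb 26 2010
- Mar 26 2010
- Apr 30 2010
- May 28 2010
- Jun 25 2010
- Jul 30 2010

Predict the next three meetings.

Aug 27 2010, Sep 24 2010, Oct 29 2010

These are Fridays with 28, 35, 28, 28, 35-day gaps.
Each is the final Friday of its month — Apr 30 2010 is past the 28th, so '4th Friday' doesn't fit.
August 2010 ends with Friday Aug 27 2010.
September 2010 ends with Friday Sep 24 2010.
Last Friday of October 2010: Oct 29 2010.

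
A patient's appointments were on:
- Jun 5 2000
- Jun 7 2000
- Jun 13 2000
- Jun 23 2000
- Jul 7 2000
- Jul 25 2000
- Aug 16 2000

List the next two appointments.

Sep 11 2000, Oct 11 2000

Gaps: 2, 6, 10, 14, 18, 22 days — each gap is 4 larger than the previous one.
Next gap: 26 days. Aug 16 2000 + 26 days = Sep 11 2000.
Next gap: 30 days. Sep 11 2000 + 30 days = Oct 11 2000.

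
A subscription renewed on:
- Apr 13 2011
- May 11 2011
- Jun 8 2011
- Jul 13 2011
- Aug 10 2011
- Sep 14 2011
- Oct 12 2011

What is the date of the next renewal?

These are Wednesdays at 28- or 35-day spacing (28, 28, 35, 28, 35, 28).
The pattern: 2nd Wednesday of the month.
2nd Wednesday of November 2011: Nov 9 2011.

Nov 9 2011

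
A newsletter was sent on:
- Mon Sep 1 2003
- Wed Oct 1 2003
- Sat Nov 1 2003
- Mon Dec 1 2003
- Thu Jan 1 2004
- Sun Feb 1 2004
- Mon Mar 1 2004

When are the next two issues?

Gaps: 30, 31, 30, 31, 31, 29 days — not constant. Every event is on the 1st of the month.
Pattern: the 1st of each month.
Next: April 2004 → Thu Apr 1 2004.
May 2004: Sat May 1 2004.

Thu Apr 1 2004, Sat May 1 2004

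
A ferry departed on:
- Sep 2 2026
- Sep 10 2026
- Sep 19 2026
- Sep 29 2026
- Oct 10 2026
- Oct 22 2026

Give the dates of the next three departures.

Gaps: 8, 9, 10, 11, 12 days — each gap is 1 larger than the previous one.
Next gap: 13 days. Oct 22 2026 + 13 days = Nov 4 2026.
Next gap: 14 days. Nov 4 2026 + 14 days = Nov 18 2026.
Next gap: 15 days. Nov 18 2026 + 15 days = Dec 3 2026.

Nov 4 2026, Nov 18 2026, Dec 3 2026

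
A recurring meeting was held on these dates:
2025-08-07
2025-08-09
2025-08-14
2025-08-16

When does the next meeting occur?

Gaps: 2, 5, 2 days — not constant, but cyclic with period 2.
The events fall on every Thursday and Saturday.
The following Thursday is 2025-08-21.

2025-08-21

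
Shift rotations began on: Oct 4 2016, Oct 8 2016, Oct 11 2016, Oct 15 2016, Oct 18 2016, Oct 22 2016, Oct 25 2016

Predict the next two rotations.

Every event lands on a Tuesday or Saturday (gaps cycle 4, 3, 4, 3, 4, 3).
So the schedule is: every Tuesday and Saturday.
Next Saturday: Oct 29 2016.
Next Tuesday: Nov 1 2016.

Oct 29 2016, Nov 1 2016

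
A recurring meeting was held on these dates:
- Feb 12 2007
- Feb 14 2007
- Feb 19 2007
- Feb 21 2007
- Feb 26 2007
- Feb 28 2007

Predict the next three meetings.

Mar 5 2007, Mar 7 2007, Mar 12 2007

The gap pattern 2, 5, 2, 5, 2 repeats every 2 events.
These are the Mondays and Wednesdays of each week.
The following Monday is Mar 5 2007.
The following Wednesday is Mar 7 2007.
Next Monday: Mar 12 2007.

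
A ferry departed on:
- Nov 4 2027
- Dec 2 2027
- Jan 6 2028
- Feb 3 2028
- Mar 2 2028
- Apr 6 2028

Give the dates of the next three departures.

Gaps: 28, 35, 28, 28, 35 days — a mix of 28 and 35. Every date is a Thursday.
Each is the 1st Thursday of its month.
1st Thursday of May 2028: May 4 2028.
June 2028 — 1st Thursday is Jun 1 2028.
July 2028 — 1st Thursday is Jul 6 2028.

May 4 2028, Jun 1 2028, Jul 6 2028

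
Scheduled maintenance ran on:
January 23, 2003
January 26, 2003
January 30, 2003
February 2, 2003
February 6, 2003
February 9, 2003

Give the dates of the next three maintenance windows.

February 13, 2003; February 16, 2003; February 20, 2003

Every event lands on a Thursday or Sunday (gaps cycle 3, 4, 3, 4, 3).
So the schedule is: every Thursday and Sunday.
Next Thursday: February 13, 2003.
Next Sunday: February 16, 2003.
Next Thursday: February 20, 2003.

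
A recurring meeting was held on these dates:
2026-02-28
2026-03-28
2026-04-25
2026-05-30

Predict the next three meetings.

All Saturdays; the gaps (28, 28, 35) vary with month length.
This is the last Saturday of each month.
June 2026 ends with Saturday 2026-06-27.
Last Saturday of July 2026: 2026-07-25.
August 2026 ends with Saturday 2026-08-29.

2026-06-27, 2026-07-25, 2026-08-29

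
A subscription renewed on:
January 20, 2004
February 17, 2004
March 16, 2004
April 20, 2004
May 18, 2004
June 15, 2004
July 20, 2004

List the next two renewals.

Gaps: 28, 28, 35, 28, 28, 35 days — a mix of 28 and 35. Every date is a Tuesday.
Each is the 3rd Tuesday of its month.
3rd Tuesday of August 2004: August 17, 2004.
3rd Tuesday of September 2004: September 21, 2004.

August 17, 2004; September 21, 2004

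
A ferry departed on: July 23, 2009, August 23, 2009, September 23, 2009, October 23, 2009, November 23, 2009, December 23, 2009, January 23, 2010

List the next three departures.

February 23, 2010; March 23, 2010; April 23, 2010

The day-of-month is always 23 (31, 31, 30, 31, 30, 31 days between events).
So this recurs on the 23rd of each month.
February 2010: February 23, 2010.
Next: March 2010 → March 23, 2010.
Next: April 2010 → April 23, 2010.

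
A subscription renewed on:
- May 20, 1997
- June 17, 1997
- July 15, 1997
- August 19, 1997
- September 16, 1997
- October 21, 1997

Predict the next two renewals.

November 18, 1997; December 16, 1997

Gaps: 28, 28, 35, 28, 35 days — a mix of 28 and 35. Every date is a Tuesday.
Each is the 3rd Tuesday of its month.
November 1997 — 3rd Tuesday is November 18, 1997.
3rd Tuesday of December 1997: December 16, 1997.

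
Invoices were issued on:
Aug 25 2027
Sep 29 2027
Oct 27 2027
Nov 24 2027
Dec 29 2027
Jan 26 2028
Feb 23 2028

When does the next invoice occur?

Every date is a Wednesday; gaps 35, 28, 28, 35, 28, 28 days.
Each is the last Wednesday of its month (at least one falls on the 29th or later, ruling out '4th Wednesday').
March 2028 ends with Wednesday Mar 29 2028.

Mar 29 2028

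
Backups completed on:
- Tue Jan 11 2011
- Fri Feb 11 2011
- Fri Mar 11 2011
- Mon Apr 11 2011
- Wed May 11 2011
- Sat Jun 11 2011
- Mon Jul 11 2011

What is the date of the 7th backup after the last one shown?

Each date is the 11th; the gaps (31, 28, 31, 30, 31, 30) track the month lengths.
The rule is the 11th of each month.
Next: August 2011 → Thu Aug 11 2011.
September 2011: Sun Sep 11 2011.
Next: October 2011 → Tue Oct 11 2011.
November 2011: Fri Nov 11 2011.
December 2011: Sun Dec 11 2011.
Next: January 2012 → Wed Jan 11 2012.
Next: February 2012 → Sat Feb 11 2012.

Sat Feb 11 2012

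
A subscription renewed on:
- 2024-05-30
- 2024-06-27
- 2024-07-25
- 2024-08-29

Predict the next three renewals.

These are Thursdays with 28, 28, 35-day gaps.
Each is the final Thursday of its month — 2024-05-30 is past the 28th, so '4th Thursday' doesn't fit.
September 2024 ends with Thursday 2024-09-26.
October 2024 ends with Thursday 2024-10-31.
November 2024 ends with Thursday 2024-11-28.

2024-09-26, 2024-10-31, 2024-11-28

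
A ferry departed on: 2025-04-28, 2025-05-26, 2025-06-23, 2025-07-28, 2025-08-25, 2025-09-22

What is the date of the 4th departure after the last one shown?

2026-01-26

These are Mondays at 28- or 35-day spacing (28, 28, 35, 28, 28).
The pattern: 4th Monday of the month.
October 2025 — 4th Monday is 2025-10-27.
4th Monday of November 2025: 2025-11-24.
4th Monday of December 2025: 2025-12-22.
4th Monday of January 2026: 2026-01-26.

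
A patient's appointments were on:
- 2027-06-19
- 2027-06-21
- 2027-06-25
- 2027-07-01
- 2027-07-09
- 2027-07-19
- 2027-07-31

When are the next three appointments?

2027-08-14, 2027-08-30, 2027-09-17

Gaps: 2, 4, 6, 8, 10, 12 days — each gap is 2 larger than the previous one.
Next gap: 14 days. 2027-07-31 + 14 days = 2027-08-14.
Next gap: 16 days. 2027-08-14 + 16 days = 2027-08-30.
Next gap: 18 days. 2027-08-30 + 18 days = 2027-09-17.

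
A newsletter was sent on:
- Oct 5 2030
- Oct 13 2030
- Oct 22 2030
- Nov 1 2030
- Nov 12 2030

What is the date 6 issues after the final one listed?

Gaps: 8, 9, 10, 11 days — each gap is 1 larger than the previous one.
Next gap: 12 days. Nov 12 2030 + 12 days = Nov 24 2030.
Next gap: 13 days. Nov 24 2030 + 13 days = Dec 7 2030.
Next gap: 14 days. Dec 7 2030 + 14 days = Dec 21 2030.
Next gap: 15 days. Dec 21 2030 + 15 days = Jan 5 2031.
Next gap: 16 days. Jan 5 2031 + 16 days = Jan 21 2031.
Next gap: 17 days. Jan 21 2031 + 17 days = Feb 7 2031.

Feb 7 2031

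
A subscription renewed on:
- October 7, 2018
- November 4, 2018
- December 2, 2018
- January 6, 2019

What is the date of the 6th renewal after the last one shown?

Gaps: 28, 28, 35 days — a mix of 28 and 35. Every date is a Sunday.
Each is the 1st Sunday of its month.
February 2019 — 1st Sunday is February 3, 2019.
1st Sunday of March 2019: March 3, 2019.
1st Sunday of April 2019: April 7, 2019.
1st Sunday of May 2019: May 5, 2019.
1st Sunday of June 2019: June 2, 2019.
1st Sunday of July 2019: July 7, 2019.

July 7, 2019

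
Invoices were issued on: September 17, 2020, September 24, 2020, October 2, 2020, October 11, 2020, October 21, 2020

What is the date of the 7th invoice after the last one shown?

Gaps: 7, 8, 9, 10 days — each gap is 1 larger than the previous one.
Next gap: 11 days. October 21, 2020 + 11 days = November 1, 2020.
Next gap: 12 days. November 1, 2020 + 12 days = November 13, 2020.
Next gap: 13 days. November 13, 2020 + 13 days = November 26, 2020.
Next gap: 14 days. November 26, 2020 + 14 days = December 10, 2020.
Next gap: 15 days. December 10, 2020 + 15 days = December 25, 2020.
Next gap: 16 days. December 25, 2020 + 16 days = January 10, 2021.
Next gap: 17 days. January 10, 2021 + 17 days = January 27, 2021.

January 27, 2021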